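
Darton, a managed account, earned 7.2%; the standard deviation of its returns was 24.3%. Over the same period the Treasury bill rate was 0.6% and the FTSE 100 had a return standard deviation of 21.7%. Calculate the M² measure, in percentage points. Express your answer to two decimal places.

6.49

Sharpe = (Rp − Rf) / σp = (7.2% − 0.6%) / 24.3% = 0.2716
M² = Rf + Sharpe × σm = 0.6% + 0.2716 × 21.7% = 6.4937%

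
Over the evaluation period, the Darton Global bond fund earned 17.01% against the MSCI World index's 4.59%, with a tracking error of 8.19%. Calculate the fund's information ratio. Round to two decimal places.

1.52

IR = (Rp − Rb) / TE = (17.01% − 4.59%) / 8.19% = 12.42% / 8.19% = 1.5165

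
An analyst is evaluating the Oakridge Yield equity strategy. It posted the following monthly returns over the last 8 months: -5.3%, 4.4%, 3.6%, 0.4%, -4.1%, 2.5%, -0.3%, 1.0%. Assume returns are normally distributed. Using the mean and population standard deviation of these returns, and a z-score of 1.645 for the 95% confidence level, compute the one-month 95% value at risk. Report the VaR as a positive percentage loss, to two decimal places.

5.06

μ = (-5.3 + 4.4 + 3.6 + 0.4 − 4.1 + 2.5 − 0.3 + 1) / 8 = 2.20 / 8 = 0.2750%
Σ(r − μ)² = (-5.3 − 0.2750)² + (4.4 − 0.2750)² + (3.6 − 0.2750)² + … = 84.1150
σ = √[84.1150 / 8] = 3.2426%
VaR = −(μ − z·σ) = −(0.2750 − 1.645 × 3.2426) = −(-5.0591) = 5.0591%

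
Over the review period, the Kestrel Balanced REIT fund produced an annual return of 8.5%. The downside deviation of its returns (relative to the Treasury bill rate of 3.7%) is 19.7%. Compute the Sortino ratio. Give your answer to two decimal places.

Sortino = (Rp − Rf) / σd = (8.5% − 3.7%) / 19.7% = 4.80% / 19.7% = 0.2437

0.24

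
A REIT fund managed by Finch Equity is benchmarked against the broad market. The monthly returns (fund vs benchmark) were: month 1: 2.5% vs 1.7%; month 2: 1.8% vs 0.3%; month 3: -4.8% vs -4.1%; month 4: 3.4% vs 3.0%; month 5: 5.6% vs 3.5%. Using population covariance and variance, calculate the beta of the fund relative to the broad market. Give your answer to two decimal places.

r̄p = 1.7000%,  r̄m = 0.8800%
Cov = Σ(rp − r̄p)(rm − r̄m) / 5 = 9.3580
Var(rm) = Σ(rm − r̄m)² / 5 = 7.4336
β = Cov / Var = 9.3580 / 7.4336 = 1.2589

1.26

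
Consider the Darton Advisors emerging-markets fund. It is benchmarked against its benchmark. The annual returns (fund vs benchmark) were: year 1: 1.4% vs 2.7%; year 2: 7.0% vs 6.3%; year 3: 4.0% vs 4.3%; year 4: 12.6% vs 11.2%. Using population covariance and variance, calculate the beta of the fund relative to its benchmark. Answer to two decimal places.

r̄p = 6.2500%,  r̄m = 6.1250%
Cov = Σ(rp − r̄p)(rm − r̄m) / 4 = 13.2688
Var(rm) = Σ(rm − r̄m)² / 4 = 10.2119
β = Cov / Var = 13.2688 / 10.2119 = 1.2993

1.30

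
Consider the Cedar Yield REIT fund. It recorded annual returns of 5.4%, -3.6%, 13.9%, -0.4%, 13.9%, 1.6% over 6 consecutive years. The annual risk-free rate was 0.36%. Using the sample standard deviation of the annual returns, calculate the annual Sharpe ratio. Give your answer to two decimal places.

0.65

Mean return r̄ = 30.80 / 6 = 5.1333%
Σ(r − r̄)² = (5.4 − 5.1333)² + (-3.6 − 5.1333)² + (13.9 − 5.1333)² + … = 273.1533
sample σ = √(273.1533 / 5) = √54.6307 = 7.3913%
Sharpe = (r̄ − rf) / σ = (5.1333 − 0.36) / 7.3913 = 4.7733 / 7.3913 = 0.6458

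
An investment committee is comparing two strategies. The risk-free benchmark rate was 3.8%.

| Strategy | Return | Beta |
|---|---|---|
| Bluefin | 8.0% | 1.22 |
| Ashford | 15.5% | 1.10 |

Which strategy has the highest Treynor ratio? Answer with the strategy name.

Ashford

Bluefin: Treynor = (8.0% − 3.8%) / 1.22 = 3.443
Ashford: Treynor = (15.5% − 3.8%) / 1.10 = 10.636
Highest: Ashford (10.636).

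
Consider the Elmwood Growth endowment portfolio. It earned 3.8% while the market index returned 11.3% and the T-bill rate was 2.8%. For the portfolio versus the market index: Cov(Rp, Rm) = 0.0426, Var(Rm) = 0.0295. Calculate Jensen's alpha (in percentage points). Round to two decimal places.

β = Cov / Var = 0.0426 / 0.0295 = 1.4441
E[R] = Rf + β(Rm − Rf) = 2.8% + 1.4441 × (11.3% − 2.8%) = 15.0749%
α = Rp − E[R] = 3.8% − 15.0749% = -11.2749

-11.27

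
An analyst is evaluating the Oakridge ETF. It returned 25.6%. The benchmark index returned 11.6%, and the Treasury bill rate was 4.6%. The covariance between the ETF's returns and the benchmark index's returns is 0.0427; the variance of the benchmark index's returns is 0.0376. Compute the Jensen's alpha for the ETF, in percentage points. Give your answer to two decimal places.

β = Cov / Var = 0.0427 / 0.0376 = 1.1356
E[R] = Rf + β(Rm − Rf) = 4.6% + 1.1356 × (11.6% − 4.6%) = 12.5492%
α = Rp − E[R] = 25.6% − 12.5492% = 13.0508

13.05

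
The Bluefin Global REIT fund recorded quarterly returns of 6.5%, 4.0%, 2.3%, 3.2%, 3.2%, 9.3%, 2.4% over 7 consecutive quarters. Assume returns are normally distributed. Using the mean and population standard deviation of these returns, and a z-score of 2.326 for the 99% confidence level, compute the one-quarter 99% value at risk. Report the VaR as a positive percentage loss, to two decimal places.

r̄ = (6.5 + 4 + 2.3 + 3.2 + 3.2 + 9.3 + 2.4) / 7 = 30.90 / 7 = 4.4143%
Population σ = √[Σ(r − r̄)² / 7] = √[39.8686 / 7] = √5.6955 = 2.3865%
VaR = −(r̄ − z·σ) = −(4.4143 − 2.326 × 2.3865) = −(-1.1367) = 1.1367%

1.14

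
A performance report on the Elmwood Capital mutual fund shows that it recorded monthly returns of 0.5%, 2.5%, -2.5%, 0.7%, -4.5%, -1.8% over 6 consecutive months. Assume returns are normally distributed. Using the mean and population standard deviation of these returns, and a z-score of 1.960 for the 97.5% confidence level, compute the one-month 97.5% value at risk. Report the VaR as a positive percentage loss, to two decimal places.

5.40

r̄ = (0.5 + 2.5 − 2.5 + 0.7 − 4.5 − 1.8) / 6 = -5.10 / 6 = -0.8500%
Population std dev = √[32.3950 / 6] = 2.3236%
VaR = −(r̄ − z·σ) = −(-0.8500 − 1.960 × 2.3236) = −(-5.4043) = 5.4043%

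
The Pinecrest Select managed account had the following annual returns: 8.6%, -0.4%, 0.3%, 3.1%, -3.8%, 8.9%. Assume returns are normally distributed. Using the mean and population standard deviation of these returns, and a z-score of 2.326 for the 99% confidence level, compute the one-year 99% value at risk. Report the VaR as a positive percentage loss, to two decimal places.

8.08

μ = (8.6 − 0.4 + 0.3 + 3.1 − 3.8 + 8.9) / 6 = 2.7833%
Σ(r − μ)² = 130.9883; population σ = √(130.9883/6) = 4.6724%
VaR = −(μ − z·σ) = −(2.7833 − 2.326 × 4.6724) = −(-8.0847) = 8.0847%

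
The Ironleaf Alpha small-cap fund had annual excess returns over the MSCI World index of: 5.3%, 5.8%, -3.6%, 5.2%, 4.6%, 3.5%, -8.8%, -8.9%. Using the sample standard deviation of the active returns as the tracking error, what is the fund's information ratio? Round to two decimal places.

0.06

r̄ = (5.3 + 5.8 − 3.6 + 5.2 + 4.6 + 3.5 − 8.8 − 8.9) / 8 = 0.3875%
Σ(r − r̄)² = (5.3 − 0.3875)² + (5.8 − 0.3875)² + … = 290.5888
σ = √[290.5888 / 7] = 6.4430%
IR = r̄ / tracking error = 0.3875 / 6.4430 = 0.0601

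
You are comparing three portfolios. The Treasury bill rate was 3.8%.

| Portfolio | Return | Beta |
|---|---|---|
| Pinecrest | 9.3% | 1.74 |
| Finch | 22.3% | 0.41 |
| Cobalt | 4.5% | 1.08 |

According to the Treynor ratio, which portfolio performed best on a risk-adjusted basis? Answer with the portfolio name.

Pinecrest: Treynor = (9.3% − 3.8%) / 1.74 = 3.161
Finch: Treynor = (22.3% − 3.8%) / 0.41 = 45.122
Cobalt: Treynor = (4.5% − 3.8%) / 1.08 = 0.648
Highest: Finch (45.122).

Finch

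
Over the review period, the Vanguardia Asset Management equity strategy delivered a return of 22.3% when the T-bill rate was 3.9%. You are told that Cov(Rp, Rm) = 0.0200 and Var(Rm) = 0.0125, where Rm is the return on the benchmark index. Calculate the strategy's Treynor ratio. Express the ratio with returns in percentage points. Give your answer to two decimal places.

11.50

β = Cov / Var = 0.0200 / 0.0125 = 1.6000
Treynor = (Rp − Rf) / β = (22.3% − 3.9%) / 1.6000 = 18.40 / 1.6000 = 11.5000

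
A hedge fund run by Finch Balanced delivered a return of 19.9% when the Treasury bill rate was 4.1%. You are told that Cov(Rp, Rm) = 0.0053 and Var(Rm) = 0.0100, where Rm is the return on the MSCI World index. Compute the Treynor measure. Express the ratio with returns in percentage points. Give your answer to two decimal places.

29.81

β = Cov / Var = 0.0053 / 0.0100 = 0.5300
Treynor = (Rp − Rf) / β = (19.9% − 4.1%) / 0.5300 = 15.80 / 0.5300 = 29.8113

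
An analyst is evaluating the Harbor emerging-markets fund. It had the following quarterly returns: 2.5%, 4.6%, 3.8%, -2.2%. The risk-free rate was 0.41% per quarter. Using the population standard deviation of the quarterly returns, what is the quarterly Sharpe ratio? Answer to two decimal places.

0.67

r̄ = (2.5 + 4.6 + 3.8 − 2.2) / 4 = 2.1750%
Σ(r − r̄)² = 27.7675; population σ = √(27.7675/4) = 2.6347%
Sharpe = (r̄ − rf) / σ = (2.1750 − 0.41) / 2.6347 = 1.7650 / 2.6347 = 0.6699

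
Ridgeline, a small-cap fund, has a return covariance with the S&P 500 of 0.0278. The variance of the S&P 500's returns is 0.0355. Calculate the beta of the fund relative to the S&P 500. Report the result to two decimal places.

β = Cov(Rp, Rm) / Var(Rm) = 0.0278 / 0.0355 = 0.7831

0.78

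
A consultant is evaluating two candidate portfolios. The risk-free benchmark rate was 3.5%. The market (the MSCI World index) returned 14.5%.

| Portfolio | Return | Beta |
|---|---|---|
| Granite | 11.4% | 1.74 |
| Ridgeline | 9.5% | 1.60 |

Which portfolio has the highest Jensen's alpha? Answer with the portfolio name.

Granite

Granite: α = 11.4% − [3.5% + 1.74 × (14.5% − 3.5%)] = -11.240
Ridgeline: α = 9.5% − [3.5% + 1.60 × (14.5% − 3.5%)] = -11.600
Highest: Granite (-11.240).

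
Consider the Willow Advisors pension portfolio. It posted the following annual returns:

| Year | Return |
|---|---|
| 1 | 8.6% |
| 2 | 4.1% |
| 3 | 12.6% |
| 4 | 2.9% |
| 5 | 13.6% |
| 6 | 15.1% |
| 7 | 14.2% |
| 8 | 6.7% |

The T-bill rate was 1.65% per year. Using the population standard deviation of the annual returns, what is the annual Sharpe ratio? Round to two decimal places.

r̄ = (8.6 + 4.1 + 12.6 + 2.9 + 13.6 + 15.1 + 14.2 + 6.7) / 8 = 77.80 / 8 = 9.7250%
Σ(r − r̄)² = 160.8350; population σ = √(160.8350/8) = 4.4838%
Sharpe = (r̄ − rf) / σ = (9.7250 − 1.65) / 4.4838 = 8.0750 / 4.4838 = 1.8009

1.80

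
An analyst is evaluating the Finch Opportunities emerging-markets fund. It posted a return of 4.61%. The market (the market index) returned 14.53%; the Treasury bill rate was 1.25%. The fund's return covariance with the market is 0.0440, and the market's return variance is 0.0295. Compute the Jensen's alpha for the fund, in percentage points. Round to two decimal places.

-16.45

β = Cov / Var = 0.0440 / 0.0295 = 1.4915
E[R] = Rf + β(Rm − Rf) = 1.25% + 1.4915 × (14.53% − 1.25%) = 21.0571%
α = Rp − E[R] = 4.61% − 21.0571% = -16.4471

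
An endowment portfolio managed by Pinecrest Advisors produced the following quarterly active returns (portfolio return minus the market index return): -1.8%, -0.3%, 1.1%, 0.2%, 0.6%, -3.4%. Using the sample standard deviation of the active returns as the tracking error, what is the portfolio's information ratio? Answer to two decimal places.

r̄ = (-1.8 − 0.3 + 1.1 + 0.2 + 0.6 − 3.4) / 6 = -3.60 / 6 = -0.6000%
Sample std dev = √[14.3400 / 5] = 1.6935%
IR = r̄ / tracking error = -0.6000 / 1.6935 = -0.3543

-0.35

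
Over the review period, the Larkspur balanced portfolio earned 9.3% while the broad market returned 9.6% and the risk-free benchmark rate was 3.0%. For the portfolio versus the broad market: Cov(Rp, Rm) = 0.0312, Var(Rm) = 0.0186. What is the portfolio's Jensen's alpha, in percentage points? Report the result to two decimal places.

-4.77

β = Cov / Var = 0.0312 / 0.0186 = 1.6774
E[R] = Rf + β(Rm − Rf) = 3.0% + 1.6774 × (9.6% − 3.0%) = 14.0708%
α = Rp − E[R] = 9.3% − 14.0708% = -4.7708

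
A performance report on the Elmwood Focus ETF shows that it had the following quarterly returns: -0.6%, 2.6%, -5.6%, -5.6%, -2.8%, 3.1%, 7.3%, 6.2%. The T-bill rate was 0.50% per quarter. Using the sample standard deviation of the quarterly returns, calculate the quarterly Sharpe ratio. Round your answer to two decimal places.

r̄ = (-0.6 + 2.6 − 5.6 − 5.6 − 2.8 + 3.1 + 7.3 + 6.2) / 8 = 0.5750%
Sample σ = √[Σ(r − r̄)² / 7] = √[176.3750 / 7] = √25.1964 = 5.0196%
Sharpe = (r̄ − rf) / σ = (0.5750 − 0.5) / 5.0196 = 0.0750 / 5.0196 = 0.0149

0.01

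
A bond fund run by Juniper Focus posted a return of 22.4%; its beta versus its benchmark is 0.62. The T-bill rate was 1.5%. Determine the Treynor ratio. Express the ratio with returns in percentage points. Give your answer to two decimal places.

33.71

Treynor = (Rp − Rf) / β = (22.4% − 1.5%) / 0.62 = 20.90 / 0.62 = 33.7097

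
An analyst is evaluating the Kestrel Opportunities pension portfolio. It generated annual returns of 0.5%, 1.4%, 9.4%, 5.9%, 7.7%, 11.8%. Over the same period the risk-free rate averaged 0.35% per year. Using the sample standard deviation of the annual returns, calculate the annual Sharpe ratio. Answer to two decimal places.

r̄ = (0.5 + 1.4 + 9.4 + 5.9 + 7.7 + 11.8) / 6 = 6.1167%
Sample std dev = √[99.4283 / 5] = 4.4593%
Sharpe = (r̄ − rf) / σ = (6.1167 − 0.35) / 4.4593 = 5.7667 / 4.4593 = 1.2932

1.29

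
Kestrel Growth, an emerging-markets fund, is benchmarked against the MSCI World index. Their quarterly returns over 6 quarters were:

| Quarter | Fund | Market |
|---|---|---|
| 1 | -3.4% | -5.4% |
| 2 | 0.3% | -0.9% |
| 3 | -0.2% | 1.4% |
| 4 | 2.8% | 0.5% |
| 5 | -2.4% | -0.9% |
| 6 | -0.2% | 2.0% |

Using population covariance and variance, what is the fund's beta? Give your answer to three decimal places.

0.548

r̄p = -0.5167%,  r̄m = -0.5500%
Cov = Σ(rp − r̄p)(rm − r̄m) / 6 = 3.2108
Var(rm) = Σ(rm − r̄m)² / 6 = 5.8625
β = Cov / Var = 3.2108 / 5.8625 = 0.5477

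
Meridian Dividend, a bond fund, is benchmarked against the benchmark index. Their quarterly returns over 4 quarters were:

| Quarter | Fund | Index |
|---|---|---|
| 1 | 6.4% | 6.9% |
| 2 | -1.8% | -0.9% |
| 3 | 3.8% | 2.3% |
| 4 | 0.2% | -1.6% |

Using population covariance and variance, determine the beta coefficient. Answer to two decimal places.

r̄p = 2.1500%,  r̄m = 1.6750%
Cov = Σ(rp − r̄p)(rm − r̄m) / 4 = 9.9488
Var(rm) = Σ(rm − r̄m)² / 4 = 11.2619
β = Cov / Var = 9.9488 / 11.2619 = 0.8834

0.88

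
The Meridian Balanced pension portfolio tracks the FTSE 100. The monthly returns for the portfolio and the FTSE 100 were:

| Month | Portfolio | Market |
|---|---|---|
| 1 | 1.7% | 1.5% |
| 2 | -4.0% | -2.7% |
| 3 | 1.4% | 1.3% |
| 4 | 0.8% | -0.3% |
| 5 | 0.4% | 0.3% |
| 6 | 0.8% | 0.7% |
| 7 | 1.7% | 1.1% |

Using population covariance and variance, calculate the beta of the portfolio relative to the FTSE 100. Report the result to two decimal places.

r̄p = 0.4000%,  r̄m = 0.2714%
Cov = Σ(rp − r̄p)(rm − r̄m) / 7 = 2.3886
Var(rm) = Σ(rm − r̄m)² / 7 = 1.7992
β = Cov / Var = 2.3886 / 1.7992 = 1.3276

1.33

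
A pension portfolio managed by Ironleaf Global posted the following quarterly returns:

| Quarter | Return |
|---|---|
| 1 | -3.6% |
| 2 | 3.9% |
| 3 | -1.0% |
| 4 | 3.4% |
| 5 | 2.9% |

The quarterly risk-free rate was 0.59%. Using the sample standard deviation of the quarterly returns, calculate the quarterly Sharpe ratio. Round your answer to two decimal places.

r̄ = (-3.6 + 3.9 − 1 + 3.4 + 2.9) / 5 = 1.1200%
Sample σ = √[Σ(r − r̄)² / 4] = √[42.8680 / 4] = √10.7170 = 3.2737%
Sharpe = (r̄ − rf) / σ = (1.1200 − 0.59) / 3.2737 = 0.5300 / 3.2737 = 0.1619

0.16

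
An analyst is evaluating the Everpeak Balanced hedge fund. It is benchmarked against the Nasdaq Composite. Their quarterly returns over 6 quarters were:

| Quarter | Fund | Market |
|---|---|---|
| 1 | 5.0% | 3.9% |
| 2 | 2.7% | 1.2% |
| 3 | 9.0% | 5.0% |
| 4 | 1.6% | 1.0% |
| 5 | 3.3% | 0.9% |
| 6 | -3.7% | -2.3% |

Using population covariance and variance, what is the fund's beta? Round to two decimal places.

1.57

r̄p = 2.9833%,  r̄m = 1.6167%
Cov = Σ(rp − r̄p)(rm − r̄m) / 6 = 8.6469
Var(rm) = Σ(rm − r̄m)² / 6 = 5.5114
β = Cov / Var = 8.6469 / 5.5114 = 1.5689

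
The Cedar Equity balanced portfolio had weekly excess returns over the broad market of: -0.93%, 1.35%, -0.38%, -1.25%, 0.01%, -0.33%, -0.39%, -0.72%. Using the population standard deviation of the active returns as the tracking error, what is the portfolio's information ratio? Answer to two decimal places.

r̄ = (-0.93 + 1.35 − 0.38 − 1.25 + 0.01 − 0.33 − 0.39 − 0.72) / 8 = -0.3300%
Σ(r − r̄)² = (-0.93 − (-0.3300))² + (1.35 − (-0.3300))² + … = 4.3026
σ = √[4.3026 / 8] = 0.7334%
IR = r̄ / tracking error = -0.3300 / 0.7334 = -0.4500

-0.45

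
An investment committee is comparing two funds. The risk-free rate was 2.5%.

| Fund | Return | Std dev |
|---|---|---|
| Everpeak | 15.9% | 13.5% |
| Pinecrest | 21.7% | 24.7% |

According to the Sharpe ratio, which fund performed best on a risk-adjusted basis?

Everpeak

Everpeak: Sharpe ratio = (15.9% − 2.5%) / 13.5% = 0.993
Pinecrest: Sharpe ratio = (21.7% − 2.5%) / 24.7% = 0.777
Highest: Everpeak (0.993).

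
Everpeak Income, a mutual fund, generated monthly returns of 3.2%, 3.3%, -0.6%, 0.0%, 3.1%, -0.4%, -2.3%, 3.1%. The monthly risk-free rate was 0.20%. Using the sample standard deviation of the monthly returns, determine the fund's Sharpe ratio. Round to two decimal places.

0.44

Mean return r̄ = 9.40 / 8 = 1.1750%
Σ(r − r̄)² = 35.1150; sample σ = √(35.1150/7) = 2.2397%
Sharpe = (r̄ − rf) / σ = (1.1750 − 0.2) / 2.2397 = 0.9750 / 2.2397 = 0.4353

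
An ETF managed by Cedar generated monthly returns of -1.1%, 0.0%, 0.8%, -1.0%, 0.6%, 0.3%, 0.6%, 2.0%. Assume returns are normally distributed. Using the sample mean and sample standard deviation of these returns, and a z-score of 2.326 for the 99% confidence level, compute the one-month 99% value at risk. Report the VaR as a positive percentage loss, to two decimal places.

Mean return r̄ = 2.20 / 8 = 0.2750%
Sample std dev = √[7.0550 / 7] = 1.0039%
VaR = −(r̄ − z·σ) = −(0.2750 − 2.326 × 1.0039) = −(-2.0601) = 2.0601%

2.06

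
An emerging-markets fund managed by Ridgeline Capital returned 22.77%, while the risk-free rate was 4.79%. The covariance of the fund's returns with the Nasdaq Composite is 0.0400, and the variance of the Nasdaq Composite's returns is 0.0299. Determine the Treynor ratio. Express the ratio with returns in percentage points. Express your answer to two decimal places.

β = Cov / Var = 0.0400 / 0.0299 = 1.3378
Treynor = (Rp − Rf) / β = (22.77% − 4.79%) / 1.3378 = 17.98 / 1.3378 = 13.4400

13.44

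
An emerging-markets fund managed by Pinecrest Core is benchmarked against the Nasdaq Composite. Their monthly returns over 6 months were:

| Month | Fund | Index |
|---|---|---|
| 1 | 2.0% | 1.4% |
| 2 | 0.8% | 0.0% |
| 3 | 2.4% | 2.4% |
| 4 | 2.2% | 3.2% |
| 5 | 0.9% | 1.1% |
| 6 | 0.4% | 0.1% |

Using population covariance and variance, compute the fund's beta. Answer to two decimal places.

0.59

r̄p = 1.4500%,  r̄m = 1.3667%
Cov = Σ(rp − r̄p)(rm − r̄m) / 6 = 0.7900
Var(rm) = Σ(rm − r̄m)² / 6 = 1.3289
β = Cov / Var = 0.7900 / 1.3289 = 0.5945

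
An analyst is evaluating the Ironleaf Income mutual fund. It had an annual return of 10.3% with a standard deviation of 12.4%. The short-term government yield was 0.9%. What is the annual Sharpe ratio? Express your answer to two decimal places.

Sharpe = (Rp − Rf) / σp = (10.3% − 0.9%) / 12.4% = 9.40% / 12.4% = 0.7581

0.76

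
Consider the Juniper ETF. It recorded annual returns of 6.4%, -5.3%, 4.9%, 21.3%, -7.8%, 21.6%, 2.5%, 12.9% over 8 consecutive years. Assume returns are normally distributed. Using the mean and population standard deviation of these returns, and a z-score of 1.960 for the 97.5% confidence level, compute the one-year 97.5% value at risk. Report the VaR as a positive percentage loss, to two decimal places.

13.11

μ = (6.4 − 5.3 + 4.9 + 21.3 − 7.8 + 21.6 + 2.5 + 12.9) / 8 = 7.0625%
Σ(r − μ)² = (6.4 − 7.0625)² + (-5.3 − 7.0625)² + … = 847.7788
population σ = √(847.7788 / 8) = √105.9724 = 10.2943%
VaR = −(μ − z·σ) = −(7.0625 − 1.960 × 10.2943) = −(-13.1143) = 13.1143%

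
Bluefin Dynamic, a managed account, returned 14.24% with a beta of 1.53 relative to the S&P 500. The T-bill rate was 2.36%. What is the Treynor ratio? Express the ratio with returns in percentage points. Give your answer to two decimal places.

7.76

Treynor = (Rp − Rf) / β = (14.24% − 2.36%) / 1.53 = 11.88 / 1.53 = 7.7647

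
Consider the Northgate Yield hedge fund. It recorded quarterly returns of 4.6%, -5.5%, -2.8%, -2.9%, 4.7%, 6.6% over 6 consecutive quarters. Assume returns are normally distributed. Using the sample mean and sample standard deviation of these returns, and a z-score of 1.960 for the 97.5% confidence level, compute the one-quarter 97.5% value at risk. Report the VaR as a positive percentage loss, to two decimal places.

Mean return r̄ = 4.70 / 6 = 0.7833%
Σ(r − r̄)² = 129.6283; sample σ = √(129.6283/5) = 5.0917%
VaR = −(r̄ − z·σ) = −(0.7833 − 1.960 × 5.0917) = −(-9.1964) = 9.1964%

9.20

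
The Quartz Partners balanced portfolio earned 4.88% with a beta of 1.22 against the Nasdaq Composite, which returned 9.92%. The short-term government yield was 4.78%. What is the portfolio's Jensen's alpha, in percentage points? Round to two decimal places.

CAPM expected return = Rf + β(Rm − Rf) = 4.78% + 1.22 × (9.92% − 4.78%) = 4.78 + 1.22 × 5.14 = 11.0508%
Jensen's α = Rp − E[R] = 4.88% − 11.0508% = -6.1708

-6.17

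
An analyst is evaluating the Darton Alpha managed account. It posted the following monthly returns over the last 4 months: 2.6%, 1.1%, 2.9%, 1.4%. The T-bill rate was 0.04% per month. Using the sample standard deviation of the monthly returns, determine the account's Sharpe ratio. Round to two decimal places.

μ = (2.6 + 1.1 + 2.9 + 1.4) / 4 = 2.0000%
Sample σ = √[Σ(r − μ)² / 3] = √[2.3400 / 3] = √0.7800 = 0.8832%
Sharpe = (μ − rf) / σ = (2.0000 − 0.04) / 0.8832 = 1.9600 / 0.8832 = 2.2192

2.22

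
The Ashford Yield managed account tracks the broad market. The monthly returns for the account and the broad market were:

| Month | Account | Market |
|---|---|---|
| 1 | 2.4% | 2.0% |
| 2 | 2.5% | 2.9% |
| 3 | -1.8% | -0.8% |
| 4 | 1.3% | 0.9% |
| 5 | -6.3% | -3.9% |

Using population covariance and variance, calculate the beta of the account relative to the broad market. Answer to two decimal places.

r̄p = -0.3800%,  r̄m = 0.2200%
Cov = Σ(rp − r̄p)(rm − r̄m) / 5 = 7.9296
Var(rm) = Σ(rm − r̄m)² / 5 = 5.7656
β = Cov / Var = 7.9296 / 5.7656 = 1.3753

1.38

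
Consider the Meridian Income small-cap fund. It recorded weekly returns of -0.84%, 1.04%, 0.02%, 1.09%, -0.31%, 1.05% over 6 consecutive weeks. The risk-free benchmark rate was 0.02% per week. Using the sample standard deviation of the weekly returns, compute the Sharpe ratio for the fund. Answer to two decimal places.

0.39

r̄ = (-0.84 + 1.04 + 0.02 + 1.09 − 0.31 + 1.05) / 6 = 0.3417%
Sample std dev = √[3.4739 / 5] = 0.8335%
Sharpe = (r̄ − rf) / σ = (0.3417 − 0.02) / 0.8335 = 0.3217 / 0.8335 = 0.3860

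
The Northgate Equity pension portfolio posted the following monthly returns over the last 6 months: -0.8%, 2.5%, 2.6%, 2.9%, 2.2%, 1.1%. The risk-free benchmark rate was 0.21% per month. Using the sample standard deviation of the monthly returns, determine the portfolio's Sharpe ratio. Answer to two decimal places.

Mean return r̄ = 10.50 / 6 = 1.7500%
Σ(r − r̄)² = 9.7350; sample σ = √(9.7350/5) = 1.3953%
Sharpe = (r̄ − rf) / σ = (1.7500 − 0.21) / 1.3953 = 1.5400 / 1.3953 = 1.1037

1.10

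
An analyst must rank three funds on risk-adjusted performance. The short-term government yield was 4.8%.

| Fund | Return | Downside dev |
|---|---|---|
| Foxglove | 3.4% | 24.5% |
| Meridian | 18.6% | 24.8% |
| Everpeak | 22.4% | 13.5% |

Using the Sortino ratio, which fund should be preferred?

Foxglove: Sortino ratio = (3.4% − 4.8%) / 24.5% = -0.057
Meridian: Sortino ratio = (18.6% − 4.8%) / 24.8% = 0.556
Everpeak: Sortino ratio = (22.4% − 4.8%) / 13.5% = 1.304
Highest: Everpeak (1.304).

Everpeak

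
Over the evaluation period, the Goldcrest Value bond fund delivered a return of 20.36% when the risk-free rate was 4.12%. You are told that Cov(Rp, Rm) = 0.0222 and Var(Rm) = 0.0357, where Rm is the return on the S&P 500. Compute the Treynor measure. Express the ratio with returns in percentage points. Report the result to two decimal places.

β = Cov / Var = 0.0222 / 0.0357 = 0.6218
Treynor = (Rp − Rf) / β = (20.36% − 4.12%) / 0.6218 = 16.24 / 0.6218 = 26.1177

26.12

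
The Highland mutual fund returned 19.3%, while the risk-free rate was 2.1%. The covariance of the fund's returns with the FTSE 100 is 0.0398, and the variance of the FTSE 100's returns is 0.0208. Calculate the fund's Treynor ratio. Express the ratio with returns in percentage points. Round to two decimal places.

β = Cov / Var = 0.0398 / 0.0208 = 1.9135
Treynor = (Rp − Rf) / β = (19.3% − 2.1%) / 1.9135 = 17.20 / 1.9135 = 8.9888

8.99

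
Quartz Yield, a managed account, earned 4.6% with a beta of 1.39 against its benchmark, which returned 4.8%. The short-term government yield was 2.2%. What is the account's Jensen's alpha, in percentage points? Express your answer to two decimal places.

-1.21

CAPM expected return = Rf + β(Rm − Rf) = 2.2% + 1.39 × (4.8% − 2.2%) = 2.2 + 1.39 × 2.60 = 5.8140%
Jensen's α = Rp − E[R] = 4.6% − 5.8140% = -1.2140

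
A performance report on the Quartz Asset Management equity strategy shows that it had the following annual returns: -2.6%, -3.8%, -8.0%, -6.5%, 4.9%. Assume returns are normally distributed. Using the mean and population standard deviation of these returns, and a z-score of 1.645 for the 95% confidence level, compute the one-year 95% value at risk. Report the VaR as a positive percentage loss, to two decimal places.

10.57

r̄ = (-2.6 − 3.8 − 8 − 6.5 + 4.9) / 5 = -16.00 / 5 = -3.2000%
Σ(r − r̄)² = 100.2600; population σ = √(100.2600/5) = 4.4779%
VaR = −(r̄ − z·σ) = −(-3.2000 − 1.645 × 4.4779) = −(-10.5661) = 10.5661%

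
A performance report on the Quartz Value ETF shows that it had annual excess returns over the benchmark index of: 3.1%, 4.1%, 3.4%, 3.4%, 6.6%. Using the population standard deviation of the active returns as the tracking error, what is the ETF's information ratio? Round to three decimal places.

3.212

r̄ = (3.1 + 4.1 + 3.4 + 3.4 + 6.6) / 5 = 20.60 / 5 = 4.1200%
Σ(r − r̄)² = (3.1 − 4.1200)² + (4.1 − 4.1200)² + … = 8.2280
σ = √[8.2280 / 5] = 1.2828%
IR = r̄ / tracking error = 4.1200 / 1.2828 = 3.2117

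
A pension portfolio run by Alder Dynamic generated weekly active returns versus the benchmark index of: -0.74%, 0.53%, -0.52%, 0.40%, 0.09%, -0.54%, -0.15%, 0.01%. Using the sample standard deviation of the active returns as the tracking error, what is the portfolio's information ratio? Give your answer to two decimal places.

-0.25

Mean return μ = -0.920 / 8 = -0.1150%
Sample σ = √[Σ(r − μ)² / 7] = √[1.4754 / 7] = √0.2108 = 0.4591%
IR = μ / tracking error = -0.1150 / 0.4591 = -0.2505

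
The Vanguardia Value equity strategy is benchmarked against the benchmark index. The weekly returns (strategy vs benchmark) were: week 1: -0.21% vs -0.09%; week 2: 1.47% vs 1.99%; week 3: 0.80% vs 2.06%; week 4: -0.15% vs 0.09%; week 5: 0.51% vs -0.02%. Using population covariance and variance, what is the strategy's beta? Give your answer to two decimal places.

r̄p = 0.4840%,  r̄m = 0.8060%
Cov = Σ(rp − r̄p)(rm − r̄m) / 5 = 0.5236
Var(rm) = Σ(rm − r̄m)² / 5 = 0.9944
β = Cov / Var = 0.5236 / 0.9944 = 0.5265

0.53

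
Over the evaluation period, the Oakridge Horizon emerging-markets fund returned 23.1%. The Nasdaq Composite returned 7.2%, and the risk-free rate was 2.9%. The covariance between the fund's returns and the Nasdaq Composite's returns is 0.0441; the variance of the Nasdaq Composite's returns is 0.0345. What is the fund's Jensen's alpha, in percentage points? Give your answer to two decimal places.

β = Cov / Var = 0.0441 / 0.0345 = 1.2783
E[R] = Rf + β(Rm − Rf) = 2.9% + 1.2783 × (7.2% − 2.9%) = 8.3967%
α = Rp − E[R] = 23.1% − 8.3967% = 14.7033

14.70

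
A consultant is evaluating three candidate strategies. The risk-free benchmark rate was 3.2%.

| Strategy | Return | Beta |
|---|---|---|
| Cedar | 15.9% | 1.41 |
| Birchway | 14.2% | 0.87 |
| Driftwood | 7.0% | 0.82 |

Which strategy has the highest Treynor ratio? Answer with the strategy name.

Cedar: Treynor = (15.9% − 3.2%) / 1.41 = 9.007
Birchway: Treynor = (14.2% − 3.2%) / 0.87 = 12.644
Driftwood: Treynor = (7.0% − 3.2%) / 0.82 = 4.634
Highest: Birchway (12.644).

Birchway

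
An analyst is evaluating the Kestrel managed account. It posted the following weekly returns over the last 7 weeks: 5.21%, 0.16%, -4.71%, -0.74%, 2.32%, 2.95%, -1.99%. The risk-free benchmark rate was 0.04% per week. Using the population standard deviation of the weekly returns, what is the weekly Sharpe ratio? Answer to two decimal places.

0.14

r̄ = (5.21 + 0.16 − 4.71 − 0.74 + 2.32 + 2.95 − 1.99) / 7 = 3.200 / 7 = 0.4571%
Σ(r − r̄)² = 66.4835; population σ = √(66.4835/7) = 3.0818%
Sharpe = (r̄ − rf) / σ = (0.4571 − 0.04) / 3.0818 = 0.4171 / 3.0818 = 0.1353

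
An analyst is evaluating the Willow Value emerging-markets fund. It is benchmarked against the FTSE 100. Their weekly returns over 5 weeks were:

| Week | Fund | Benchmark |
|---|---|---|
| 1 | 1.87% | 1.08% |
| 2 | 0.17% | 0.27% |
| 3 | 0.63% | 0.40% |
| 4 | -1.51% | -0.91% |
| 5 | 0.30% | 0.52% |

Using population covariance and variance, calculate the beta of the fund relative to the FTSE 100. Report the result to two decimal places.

1.62

r̄p = 0.2920%,  r̄m = 0.2720%
Cov = Σ(rp − r̄p)(rm − r̄m) / 5 = 0.6901
Var(rm) = Σ(rm − r̄m)² / 5 = 0.4256
β = Cov / Var = 0.6901 / 0.4256 = 1.6215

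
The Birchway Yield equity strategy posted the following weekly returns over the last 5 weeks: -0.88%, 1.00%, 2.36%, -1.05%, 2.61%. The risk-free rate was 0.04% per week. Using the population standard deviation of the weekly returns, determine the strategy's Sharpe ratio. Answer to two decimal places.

0.50

r̄ = (-0.88 + 1 + 2.36 − 1.05 + 2.61) / 5 = 0.8080%
Σ(r − r̄)² = 11.9943; population σ = √(11.9943/5) = 1.5488%
Sharpe = (r̄ − rf) / σ = (0.8080 − 0.04) / 1.5488 = 0.7680 / 1.5488 = 0.4959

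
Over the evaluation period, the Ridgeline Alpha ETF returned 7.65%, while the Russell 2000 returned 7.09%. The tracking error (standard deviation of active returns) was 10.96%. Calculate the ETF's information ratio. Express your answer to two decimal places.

0.05

IR = (Rp − Rb) / TE = (7.65% − 7.09%) / 10.96% = 0.56% / 10.96% = 0.0511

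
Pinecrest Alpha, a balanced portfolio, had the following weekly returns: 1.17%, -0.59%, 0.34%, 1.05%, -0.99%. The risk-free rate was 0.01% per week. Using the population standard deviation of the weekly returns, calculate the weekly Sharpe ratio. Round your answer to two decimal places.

Mean return r̄ = 0.980 / 5 = 0.1960%
Population std dev = √[3.7231 / 5] = 0.8629%
Sharpe = (r̄ − rf) / σ = (0.1960 − 0.01) / 0.8629 = 0.1860 / 0.8629 = 0.2156

0.22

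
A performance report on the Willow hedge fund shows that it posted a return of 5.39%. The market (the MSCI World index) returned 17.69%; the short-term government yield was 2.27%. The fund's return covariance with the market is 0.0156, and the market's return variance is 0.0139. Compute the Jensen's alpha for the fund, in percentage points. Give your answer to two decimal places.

-14.19

β = Cov / Var = 0.0156 / 0.0139 = 1.1223
E[R] = Rf + β(Rm − Rf) = 2.27% + 1.1223 × (17.69% − 2.27%) = 19.5759%
α = Rp − E[R] = 5.39% − 19.5759% = -14.1859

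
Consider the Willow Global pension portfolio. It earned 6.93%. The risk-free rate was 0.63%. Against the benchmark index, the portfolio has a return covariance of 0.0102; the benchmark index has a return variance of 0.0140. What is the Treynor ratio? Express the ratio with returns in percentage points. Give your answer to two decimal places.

8.65

β = Cov / Var = 0.0102 / 0.0140 = 0.7286
Treynor = (Rp − Rf) / β = (6.93% − 0.63%) / 0.7286 = 6.30 / 0.7286 = 8.6467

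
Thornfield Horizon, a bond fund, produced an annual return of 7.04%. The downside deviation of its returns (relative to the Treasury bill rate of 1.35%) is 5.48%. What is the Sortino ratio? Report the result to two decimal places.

Sortino = (Rp − Rf) / σd = (7.04% − 1.35%) / 5.48% = 5.69% / 5.48% = 1.0383

1.04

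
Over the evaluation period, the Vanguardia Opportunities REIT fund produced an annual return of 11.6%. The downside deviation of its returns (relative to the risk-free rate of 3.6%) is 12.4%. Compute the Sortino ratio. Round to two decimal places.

0.65

Sortino = (Rp − Rf) / σd = (11.6% − 3.6%) / 12.4% = 8.00% / 12.4% = 0.6452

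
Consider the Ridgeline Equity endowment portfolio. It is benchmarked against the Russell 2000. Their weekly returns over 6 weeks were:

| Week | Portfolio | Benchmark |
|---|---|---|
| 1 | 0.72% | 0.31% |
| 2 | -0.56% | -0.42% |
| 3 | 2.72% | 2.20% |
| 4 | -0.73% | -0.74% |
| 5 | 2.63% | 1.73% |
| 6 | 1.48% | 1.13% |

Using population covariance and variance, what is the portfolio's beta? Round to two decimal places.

r̄p = 1.0433%,  r̄m = 0.7017%
Cov = Σ(rp − r̄p)(rm − r̄m) / 6 = 1.4687
Var(rm) = Σ(rm − r̄m)² / 6 = 1.1626
β = Cov / Var = 1.4687 / 1.1626 = 1.2633

1.26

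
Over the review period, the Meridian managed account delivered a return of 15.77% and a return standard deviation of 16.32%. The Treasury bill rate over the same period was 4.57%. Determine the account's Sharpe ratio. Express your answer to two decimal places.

Sharpe = (Rp − Rf) / σp = (15.77% − 4.57%) / 16.32% = 11.20% / 16.32% = 0.6863

0.69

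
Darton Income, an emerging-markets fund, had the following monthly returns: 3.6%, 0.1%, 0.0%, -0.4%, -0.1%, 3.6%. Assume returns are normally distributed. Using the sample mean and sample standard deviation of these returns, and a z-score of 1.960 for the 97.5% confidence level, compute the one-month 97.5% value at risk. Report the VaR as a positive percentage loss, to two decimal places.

2.63

r̄ = (3.6 + 0.1 + 0 − 0.4 − 0.1 + 3.6) / 6 = 6.80 / 6 = 1.1333%
Σ(r − r̄)² = (3.6 − 1.1333)² + (0.1 − 1.1333)² + (0 − 1.1333)² + … = 18.3933
σ = √[18.3933 / 5] = 1.9180%
VaR = −(r̄ − z·σ) = −(1.1333 − 1.960 × 1.9180) = −(-2.6260) = 2.6260%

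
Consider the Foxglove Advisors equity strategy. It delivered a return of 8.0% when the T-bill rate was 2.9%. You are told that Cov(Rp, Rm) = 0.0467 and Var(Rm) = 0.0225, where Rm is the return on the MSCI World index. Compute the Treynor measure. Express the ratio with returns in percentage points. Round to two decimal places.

2.46

β = Cov / Var = 0.0467 / 0.0225 = 2.0756
Treynor = (Rp − Rf) / β = (8.0% − 2.9%) / 2.0756 = 5.10 / 2.0756 = 2.4571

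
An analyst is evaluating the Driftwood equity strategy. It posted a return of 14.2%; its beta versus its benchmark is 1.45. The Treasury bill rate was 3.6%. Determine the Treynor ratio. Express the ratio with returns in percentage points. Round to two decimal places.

Treynor = (Rp − Rf) / β = (14.2% − 3.6%) / 1.45 = 10.60 / 1.45 = 7.3103

7.31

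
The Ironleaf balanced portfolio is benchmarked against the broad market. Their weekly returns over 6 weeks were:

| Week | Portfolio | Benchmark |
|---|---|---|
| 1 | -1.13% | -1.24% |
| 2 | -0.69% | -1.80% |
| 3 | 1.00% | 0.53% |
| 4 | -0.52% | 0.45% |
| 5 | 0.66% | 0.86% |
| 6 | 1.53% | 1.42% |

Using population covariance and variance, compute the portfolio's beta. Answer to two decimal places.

r̄p = 0.1417%,  r̄m = 0.0367%
Cov = Σ(rp − r̄p)(rm − r̄m) / 6 = 0.9414
Var(rm) = Σ(rm − r̄m)² / 6 = 1.3348
β = Cov / Var = 0.9414 / 1.3348 = 0.7053

0.71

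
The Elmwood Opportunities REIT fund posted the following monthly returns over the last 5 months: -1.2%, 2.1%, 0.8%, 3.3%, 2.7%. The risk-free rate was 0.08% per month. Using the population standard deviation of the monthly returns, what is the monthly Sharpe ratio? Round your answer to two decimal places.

0.91

r̄ = (-1.2 + 2.1 + 0.8 + 3.3 + 2.7) / 5 = 7.70 / 5 = 1.5400%
Population σ = √[Σ(r − r̄)² / 5] = √[12.8120 / 5] = √2.5624 = 1.6007%
Sharpe = (r̄ − rf) / σ = (1.5400 − 0.08) / 1.6007 = 1.4600 / 1.6007 = 0.9121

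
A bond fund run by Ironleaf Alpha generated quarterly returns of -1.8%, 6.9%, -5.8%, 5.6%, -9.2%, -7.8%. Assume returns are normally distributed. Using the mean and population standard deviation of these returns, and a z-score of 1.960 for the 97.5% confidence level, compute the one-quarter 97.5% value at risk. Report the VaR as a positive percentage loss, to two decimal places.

r̄ = (-1.8 + 6.9 − 5.8 + 5.6 − 9.2 − 7.8) / 6 = -12.10 / 6 = -2.0167%
Σ(r − r̄)² = 236.9283; population σ = √(236.9283/6) = 6.2840%
VaR = −(r̄ − z·σ) = −(-2.0167 − 1.960 × 6.2840) = −(-14.3333) = 14.3333%

14.33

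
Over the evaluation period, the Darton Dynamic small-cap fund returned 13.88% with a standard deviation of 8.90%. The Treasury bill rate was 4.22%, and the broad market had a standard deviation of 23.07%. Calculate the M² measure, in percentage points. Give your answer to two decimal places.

29.26

Sharpe = (Rp − Rf) / σp = (13.88% − 4.22%) / 8.90% = 1.0854
M² = Rf + Sharpe × σm = 4.22% + 1.0854 × 23.07% = 29.2602%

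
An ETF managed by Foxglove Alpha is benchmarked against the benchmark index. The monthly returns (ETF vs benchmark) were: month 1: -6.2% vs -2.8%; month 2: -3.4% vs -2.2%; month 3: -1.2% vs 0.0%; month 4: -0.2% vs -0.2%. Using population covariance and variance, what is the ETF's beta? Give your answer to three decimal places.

1.775

r̄p = -2.7500%,  r̄m = -1.3000%
Cov = Σ(rp − r̄p)(rm − r̄m) / 4 = 2.6450
Var(rm) = Σ(rm − r̄m)² / 4 = 1.4900
β = Cov / Var = 2.6450 / 1.4900 = 1.7752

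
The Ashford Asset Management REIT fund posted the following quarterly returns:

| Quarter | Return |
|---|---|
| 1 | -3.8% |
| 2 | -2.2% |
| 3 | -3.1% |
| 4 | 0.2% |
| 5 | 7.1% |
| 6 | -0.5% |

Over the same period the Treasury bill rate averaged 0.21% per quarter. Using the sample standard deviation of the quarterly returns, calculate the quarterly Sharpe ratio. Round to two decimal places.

-0.15

r̄ = (-3.8 − 2.2 − 3.1 + 0.2 + 7.1 − 0.5) / 6 = -0.3833%
Σ(r − r̄)² = (-3.8 − (-0.3833))² + (-2.2 − (-0.3833))² + (-3.1 − (-0.3833))² + … = 78.7083
σ = √[78.7083 / 5] = 3.9676%
Sharpe = (r̄ − rf) / σ = (-0.3833 − 0.21) / 3.9676 = -0.5933 / 3.9676 = -0.1495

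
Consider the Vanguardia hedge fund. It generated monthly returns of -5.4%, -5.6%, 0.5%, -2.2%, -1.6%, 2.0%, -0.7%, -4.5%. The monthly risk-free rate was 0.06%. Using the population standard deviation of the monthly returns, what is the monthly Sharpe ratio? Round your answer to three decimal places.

r̄ = (-5.4 − 5.6 + 0.5 − 2.2 − 1.6 + 2 − 0.7 − 4.5) / 8 = -17.50 / 8 = -2.1875%
Σ(r − r̄)² = (-5.4 − (-2.1875))² + (-5.6 − (-2.1875))² + … = 54.6288
population σ = √(54.6288 / 8) = √6.8286 = 2.6132%
Sharpe = (r̄ − rf) / σ = (-2.1875 − 0.06) / 2.6132 = -2.2475 / 2.6132 = -0.8601

-0.860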